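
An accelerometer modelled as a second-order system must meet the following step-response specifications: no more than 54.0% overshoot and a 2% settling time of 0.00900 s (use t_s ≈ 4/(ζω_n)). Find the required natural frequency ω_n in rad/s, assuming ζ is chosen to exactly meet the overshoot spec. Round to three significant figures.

ζ = −ln(OS)/√(π² + (ln OS)²). With OS = 0.540, ln OS = −0.6162 and ζ = 0.6162/3.201 = 0.192.
From t_s ≈ 4/(ζω_n): ω_n = 4/(ζ·t_s) = 4/(0.192·0.00900) = 2310 rad/s.

ω_n ≈ 2310 rad/s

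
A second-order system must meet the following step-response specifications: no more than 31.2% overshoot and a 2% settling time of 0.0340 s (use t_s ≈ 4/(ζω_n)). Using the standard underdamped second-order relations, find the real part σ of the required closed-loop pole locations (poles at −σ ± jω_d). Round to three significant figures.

The settling-time spec alone fixes σ = ζω_n = 4/t_s = 4/0.0340 = 118.
(Overshoot then fixes ζ = 0.348 and hence ω_d = σ·√(1−ζ²)/ζ = 317 rad/s.)

σ ≈ 118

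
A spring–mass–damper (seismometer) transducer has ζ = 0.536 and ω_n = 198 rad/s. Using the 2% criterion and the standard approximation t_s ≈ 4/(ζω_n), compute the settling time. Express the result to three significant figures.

t_s ≈ 4/(ζω_n) = 4/(0.536 × 198) = 0.0377 s.

t_s ≈ 0.0377 s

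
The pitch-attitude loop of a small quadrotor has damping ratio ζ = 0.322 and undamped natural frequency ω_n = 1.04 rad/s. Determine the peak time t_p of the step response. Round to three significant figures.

The damped frequency is ω_d = ω_n√(1−ζ²) = 1.04·√(1−0.104) = 0.985 rad/s.
Peak time t_p = π/ω_d = π/0.985 = 3.19 s.

t_p ≈ 3.19 s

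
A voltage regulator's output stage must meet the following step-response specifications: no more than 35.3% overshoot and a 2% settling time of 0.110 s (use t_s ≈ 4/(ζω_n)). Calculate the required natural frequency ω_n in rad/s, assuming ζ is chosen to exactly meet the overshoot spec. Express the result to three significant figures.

ω_n ≈ 116 rad/s

Inverting the overshoot relation: ζ = |ln 0.353|/√(π² + ln²0.353) = 0.315.
From t_s ≈ 4/(ζω_n): ω_n = 4/(ζ·t_s) = 4/(0.315·0.110) = 116 rad/s.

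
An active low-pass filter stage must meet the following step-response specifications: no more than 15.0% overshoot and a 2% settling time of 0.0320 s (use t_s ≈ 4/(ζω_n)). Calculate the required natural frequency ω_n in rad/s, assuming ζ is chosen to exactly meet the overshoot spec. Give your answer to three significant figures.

ω_n ≈ 242 rad/s

ζ = −ln(OS)/√(π² + (ln OS)²). With OS = 0.150, ln OS = −1.897 and ζ = 1.897/3.670 = 0.517.
Then ω_n = 4/(ζ t_s) = 4/(0.517 × 0.0320) = 242 rad/s.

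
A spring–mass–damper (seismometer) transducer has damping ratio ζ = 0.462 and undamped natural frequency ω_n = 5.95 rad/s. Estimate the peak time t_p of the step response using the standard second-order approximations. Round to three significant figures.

The damped frequency is ω_d = ω_n√(1−ζ²) = 5.95·√(1−0.213) = 5.28 rad/s.
Peak time t_p = π/ω_d = π/5.28 = 0.595 s.

t_p ≈ 0.595 s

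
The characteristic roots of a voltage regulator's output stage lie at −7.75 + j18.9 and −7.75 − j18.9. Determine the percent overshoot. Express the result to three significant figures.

%OS ≈ 27.6%

|pole| = ω_n = √(7.75² + 18.9²) = 20.4 rad/s; ζ = cos θ = σ/ω_n = 0.379.
Overshoot: exp(−π·0.379/√(1−0.379²)) = 0.276, i.e. 27.6%.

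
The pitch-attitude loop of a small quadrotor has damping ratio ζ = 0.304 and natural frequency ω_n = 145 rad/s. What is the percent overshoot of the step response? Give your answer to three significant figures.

For an underdamped second-order system, %OS = 100·exp(−πζ/√(1−ζ²)).
πζ/√(1−ζ²) = π·0.304/√(1−0.0924) = 1.002, so %OS = 100·e^(−1.002) = 36.7%.

%OS ≈ 36.7%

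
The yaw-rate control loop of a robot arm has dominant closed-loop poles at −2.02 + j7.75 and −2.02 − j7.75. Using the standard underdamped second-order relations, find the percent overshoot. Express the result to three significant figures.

With σ = 2.02, ω_d = 7.75: ω_n = √(σ²+ω_d²) = 8.01 rad/s, ζ = σ/ω_n = 0.252.
%OS = 100·exp(−πζ/√(1−ζ²)) = 44.1%.

%OS ≈ 44.1%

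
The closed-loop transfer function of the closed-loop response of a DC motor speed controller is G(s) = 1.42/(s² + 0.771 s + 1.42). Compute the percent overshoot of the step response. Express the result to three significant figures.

%OS ≈ 34.2%

ω_n = √1.42 = 1.19 rad/s; ζ = 0.771/(2·1.19) = 0.324.
Overshoot: exp(−π·0.324/√(1−0.324²)) = 0.342, i.e. 34.2%.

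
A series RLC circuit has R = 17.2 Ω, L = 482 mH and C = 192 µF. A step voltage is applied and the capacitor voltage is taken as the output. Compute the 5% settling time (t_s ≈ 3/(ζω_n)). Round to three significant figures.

t_s ≈ 0.168 s

For a series RLC circuit (capacitor voltage as output), ω_n = 1/√(LC) = 1/√(482 mH · 192 µF) = 104 rad/s.
ζ = (R/2)·√(C/L) = (17.2/2)·√(192 µF/482 mH) = 0.172.
t_s ≈ 3/(ζω_n) = 0.168 s.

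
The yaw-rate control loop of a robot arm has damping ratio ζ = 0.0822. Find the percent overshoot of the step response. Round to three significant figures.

%OS ≈ 77.2%

For an underdamped second-order system, %OS = 100·exp(−πζ/√(1−ζ²)).
πζ/√(1−ζ²) = π·0.0822/√(1−0.00676) = 0.2591, so %OS = 100·e^(−0.2591) = 77.2%.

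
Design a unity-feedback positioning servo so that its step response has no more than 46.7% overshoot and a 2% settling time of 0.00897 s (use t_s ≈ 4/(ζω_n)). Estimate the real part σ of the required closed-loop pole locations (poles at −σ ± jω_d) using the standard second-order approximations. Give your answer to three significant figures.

σ ≈ 446

The settling-time spec alone fixes σ = ζω_n = 4/t_s = 4/0.00897 = 446.
(Overshoot then fixes ζ = 0.236 and hence ω_d = σ·√(1−ζ²)/ζ = 1840 rad/s.)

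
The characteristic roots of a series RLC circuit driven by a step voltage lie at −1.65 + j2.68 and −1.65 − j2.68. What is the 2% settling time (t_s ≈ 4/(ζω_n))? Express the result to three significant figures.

t_s ≈ 2.42 s

For poles at −σ ± jω_d, ζω_n = σ = 1.65, so t_s ≈ 4/σ = 2.42 s.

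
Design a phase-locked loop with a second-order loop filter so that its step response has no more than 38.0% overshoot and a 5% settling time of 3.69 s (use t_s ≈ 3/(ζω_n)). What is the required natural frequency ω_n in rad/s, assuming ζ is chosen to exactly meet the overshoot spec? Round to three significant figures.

Inverting the overshoot relation: ζ = |ln 0.380|/√(π² + ln²0.380) = 0.294.
From t_s ≈ 3/(ζω_n): ω_n = 3/(ζ·t_s) = 3/(0.294·3.69) = 2.76 rad/s.

ω_n ≈ 2.76 rad/s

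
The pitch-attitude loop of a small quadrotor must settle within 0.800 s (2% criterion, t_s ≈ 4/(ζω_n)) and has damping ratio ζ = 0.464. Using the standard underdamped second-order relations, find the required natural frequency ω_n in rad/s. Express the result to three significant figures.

Rearranging t_s ≈ 4/(ζω_n) gives ω_n = 4/(ζ·t_s) = 4/(0.464 × 0.800) = 10.8 rad/s.

ω_n ≈ 10.8 rad/s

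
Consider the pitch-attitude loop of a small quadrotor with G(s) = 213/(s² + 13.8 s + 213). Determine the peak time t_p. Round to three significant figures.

t_p ≈ 0.244 s

Comparing the denominator to s² + 2ζω_n s + ω_n²: ω_n = √213 = 14.6 rad/s, and 2ζω_n = 13.8 so ζ = 13.8/(2·14.6) = 0.473.
ω_d = ω_n√(1−ζ²) = 12.9 rad/s. Then t_p = π/ω_d = 0.244 s.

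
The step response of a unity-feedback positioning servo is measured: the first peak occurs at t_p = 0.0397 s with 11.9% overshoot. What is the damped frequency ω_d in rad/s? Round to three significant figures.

ω_d ≈ 79.1 rad/s

t_p = π/ω_d, so ω_d = π/0.0397 = 79.1 rad/s.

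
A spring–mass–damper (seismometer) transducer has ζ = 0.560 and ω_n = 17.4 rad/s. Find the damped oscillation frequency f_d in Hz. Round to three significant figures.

ω_d = ω_n√(1−ζ²) = 17.4·√0.686 = 14.4 rad/s.
f_d = ω_d/(2π) = 2.29 Hz.

f_d ≈ 2.29 Hz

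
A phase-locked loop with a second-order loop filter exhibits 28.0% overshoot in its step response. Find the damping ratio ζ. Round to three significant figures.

ζ ≈ 0.376

From %OS = 100·exp(−πζ/√(1−ζ²)), invert to get ζ = −ln(OS)/√(π² + ln²(OS)) with OS = 0.280.
−ln 0.280 = 1.273, so ζ = 1.273/√(π² + 1.620) = 0.376.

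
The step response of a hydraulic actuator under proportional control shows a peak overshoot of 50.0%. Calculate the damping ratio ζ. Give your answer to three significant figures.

ζ ≈ 0.215

ζ = −ln(OS)/√(π² + (ln OS)²). With OS = 0.500, ln OS = −0.6931 and ζ = 0.6931/3.217 = 0.215.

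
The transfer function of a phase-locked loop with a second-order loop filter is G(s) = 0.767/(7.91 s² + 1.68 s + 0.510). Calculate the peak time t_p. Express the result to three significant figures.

t_p ≈ 13.6 s

Dividing through by 7.91: denominator becomes s² + 0.2124 s + 0.06448.
So ω_n = √0.06448 = 0.254 rad/s and ζ = 0.2124/(2·0.254) = 0.418.
ω_d = ω_n√(1−ζ²) = 0.231 rad/s. t_p = π/ω_d = 13.6 s.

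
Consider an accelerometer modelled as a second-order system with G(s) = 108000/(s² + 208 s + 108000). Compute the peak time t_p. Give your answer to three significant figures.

t_p ≈ 0.0101 s

Comparing the denominator to s² + 2ζω_n s + ω_n²: ω_n = √108000 = 329 rad/s, and 2ζω_n = 208 so ζ = 208/(2·329) = 0.316.
ω_d = 329·√(1 − 0.316²) = 312 rad/s. Then t_p = π/ω_d = 0.0101 s.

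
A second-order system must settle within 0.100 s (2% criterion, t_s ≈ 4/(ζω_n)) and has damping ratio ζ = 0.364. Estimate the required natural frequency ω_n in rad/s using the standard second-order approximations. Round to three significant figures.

Rearranging t_s ≈ 4/(ζω_n) gives ω_n = 4/(ζ·t_s) = 4/(0.364 × 0.100) = 110 rad/s.

ω_n ≈ 110 rad/s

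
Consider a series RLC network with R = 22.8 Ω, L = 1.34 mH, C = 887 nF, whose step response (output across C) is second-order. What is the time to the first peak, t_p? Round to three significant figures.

For a series RLC circuit (capacitor voltage as output), ω_n = 1/√(LC) = 1/√(1.34 mH · 887 nF) = 29000 rad/s.
ζ = (R/2)·√(C/L) = (22.8/2)·√(887 nF/1.34 mH) = 0.293.
ω_d = 29000·√(1 − 0.293²) = 27700 rad/s. t_p = π/ω_d = 0.000113 s.

t_p ≈ 0.000113 s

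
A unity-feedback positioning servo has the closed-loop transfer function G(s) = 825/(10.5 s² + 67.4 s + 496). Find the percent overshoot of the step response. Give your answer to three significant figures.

%OS ≈ 19.0%

Dividing through by 10.5: denominator becomes s² + 6.419 s + 47.24.
So ω_n = √47.24 = 6.87 rad/s and ζ = 6.419/(2·6.87) = 0.467.
%OS = 100·exp(−πζ/√(1−ζ²)) = 19.0%.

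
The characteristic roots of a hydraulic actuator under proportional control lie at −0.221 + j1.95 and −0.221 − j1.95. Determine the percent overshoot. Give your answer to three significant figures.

With σ = 0.221, ω_d = 1.95: ω_n = √(σ²+ω_d²) = 1.96 rad/s, ζ = σ/ω_n = 0.113.
Overshoot: exp(−π·0.113/√(1−0.113²)) = 0.700, i.e. 70.0%.

%OS ≈ 70.0%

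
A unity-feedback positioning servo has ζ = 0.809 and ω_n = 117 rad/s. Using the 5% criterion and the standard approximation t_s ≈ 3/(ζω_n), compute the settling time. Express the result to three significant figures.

t_s ≈ 3/(ζω_n) = 3/(0.809 × 117) = 0.0317 s.

t_s ≈ 0.0317 s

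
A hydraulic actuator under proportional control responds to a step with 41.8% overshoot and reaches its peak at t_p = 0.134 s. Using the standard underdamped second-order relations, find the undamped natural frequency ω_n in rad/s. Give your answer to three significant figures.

ω_n ≈ 24.3 rad/s

From the overshoot, ζ = −ln(OS)/√(π²+ln²(OS)) = 0.268.
From t_p = π/ω_d, ω_d = π/0.134 = 23.4 rad/s, so ω_n = ω_d/√(1−ζ²) = 24.3 rad/s.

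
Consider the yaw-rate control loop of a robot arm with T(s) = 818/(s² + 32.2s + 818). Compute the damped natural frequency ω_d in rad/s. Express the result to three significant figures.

ω_d ≈ 23.6 rad/s

Matching coefficients with s² + 2ζω_n s + ω_n² gives ω_n² = 818 ⇒ ω_n = 28.6 rad/s, and ζ = 32.2/(2ω_n) = 0.563.
ω_d = 28.6·√(1 − 0.563²) = 23.6 rad/s.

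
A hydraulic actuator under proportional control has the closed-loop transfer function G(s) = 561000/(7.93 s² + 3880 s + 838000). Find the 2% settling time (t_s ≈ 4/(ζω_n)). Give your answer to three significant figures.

t_s ≈ 0.0164 s

Dividing through by 7.93: denominator becomes s² + 489.3 s + 105700.
So ω_n = √105700 = 325 rad/s and ζ = 489.3/(2·325) = 0.753.
t_s ≈ 4/(ζω_n) = 0.0164 s.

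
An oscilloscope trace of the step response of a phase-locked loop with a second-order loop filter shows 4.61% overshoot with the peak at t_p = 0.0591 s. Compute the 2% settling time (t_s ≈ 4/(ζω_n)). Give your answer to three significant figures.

t_s ≈ 0.0768 s

The overshoot fixes ζ = −ln(OS)/√(π²+ln²(OS)) = 0.700.
From t_p = π/ω_d, ω_d = π/0.0591 = 53.2 rad/s, so ω_n = ω_d/√(1−ζ²) = 74.4 rad/s.
t_s ≈ 4/(ζω_n) = 4/(0.700·74.4) = 0.0768 s.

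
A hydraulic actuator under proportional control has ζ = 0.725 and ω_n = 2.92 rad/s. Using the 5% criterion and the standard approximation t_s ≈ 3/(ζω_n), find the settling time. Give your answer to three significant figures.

t_s ≈ 1.42 s

t_s ≈ 3/(ζω_n) = 3/(0.725 × 2.92) = 1.42 s.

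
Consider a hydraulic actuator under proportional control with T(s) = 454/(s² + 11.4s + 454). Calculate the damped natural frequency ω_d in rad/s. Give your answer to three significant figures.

ω_d ≈ 20.5 rad/s

Comparing the denominator to s² + 2ζω_n s + ω_n²: ω_n = √454 = 21.3 rad/s, and 2ζω_n = 11.4 so ζ = 11.4/(2·21.3) = 0.268.
ω_d = ω_n√(1−ζ²) = 20.5 rad/s.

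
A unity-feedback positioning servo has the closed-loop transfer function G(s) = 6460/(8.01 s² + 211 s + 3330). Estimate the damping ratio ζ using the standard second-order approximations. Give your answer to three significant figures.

ζ ≈ 0.646

Dividing through by 8.01: denominator becomes s² + 26.34 s + 415.7.
So ω_n = √415.7 = 20.4 rad/s and ζ = 26.34/(2·20.4) = 0.646.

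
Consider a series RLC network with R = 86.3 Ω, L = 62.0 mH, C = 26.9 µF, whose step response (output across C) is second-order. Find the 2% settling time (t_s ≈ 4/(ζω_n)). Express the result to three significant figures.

For a series RLC circuit (capacitor voltage as output), ω_n = 1/√(LC) = 1/√(62.0 mH · 26.9 µF) = 774 rad/s.
ζ = (R/2)·√(C/L) = (86.3/2)·√(26.9 µF/62.0 mH) = 0.899.
t_s ≈ 4/(ζω_n) = 0.00575 s.

t_s ≈ 0.00575 s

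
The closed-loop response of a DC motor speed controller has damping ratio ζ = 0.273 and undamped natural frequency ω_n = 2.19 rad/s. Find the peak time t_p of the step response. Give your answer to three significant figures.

t_p ≈ 1.49 s

The damped frequency is ω_d = ω_n√(1−ζ²) = 2.19·√(1−0.0745) = 2.11 rad/s.
Peak time t_p = π/ω_d = π/2.11 = 1.49 s.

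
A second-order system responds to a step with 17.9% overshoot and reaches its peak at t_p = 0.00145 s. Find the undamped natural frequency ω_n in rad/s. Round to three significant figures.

ω_n ≈ 2470 rad/s

From the overshoot, ζ = −ln(OS)/√(π²+ln²(OS)) = 0.480.
t_p = π/ω_d ⇒ ω_d = 2170 rad/s; then ω_n = ω_d/√(1−ζ²) = 2470 rad/s.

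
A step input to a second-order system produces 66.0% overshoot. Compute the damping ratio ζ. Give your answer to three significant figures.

ζ ≈ 0.131

ζ = −ln(OS)/√(π² + (ln OS)²). With OS = 0.660, ln OS = −0.4155 and ζ = 0.4155/3.169 = 0.131.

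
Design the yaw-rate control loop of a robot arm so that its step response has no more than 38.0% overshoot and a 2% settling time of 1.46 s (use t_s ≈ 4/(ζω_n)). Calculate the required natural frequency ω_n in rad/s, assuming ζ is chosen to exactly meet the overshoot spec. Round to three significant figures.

ω_n ≈ 9.31 rad/s

From %OS = 100·exp(−πζ/√(1−ζ²)), invert to get ζ = −ln(OS)/√(π² + ln²(OS)) with OS = 0.380.
−ln 0.380 = 0.9676, so ζ = 0.9676/√(π² + 0.9362) = 0.294.
Then ω_n = 4/(ζ t_s) = 4/(0.294 × 1.46) = 9.31 rad/s.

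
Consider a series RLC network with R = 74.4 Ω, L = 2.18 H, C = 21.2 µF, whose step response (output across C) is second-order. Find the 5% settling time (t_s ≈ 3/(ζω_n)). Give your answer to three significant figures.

For a series RLC circuit (capacitor voltage as output), ω_n = 1/√(LC) = 1/√(2.18 H · 21.2 µF) = 147 rad/s.
ζ = (R/2)·√(C/L) = (74.4/2)·√(21.2 µF/2.18 H) = 0.116.
t_s ≈ 3/(ζω_n) = 0.176 s.

t_s ≈ 0.176 s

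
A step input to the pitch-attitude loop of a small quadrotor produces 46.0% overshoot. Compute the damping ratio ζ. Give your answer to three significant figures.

ζ ≈ 0.240

ζ = −ln(OS)/√(π² + (ln OS)²). With OS = 0.460, ln OS = −0.7765 and ζ = 0.7765/3.236 = 0.240.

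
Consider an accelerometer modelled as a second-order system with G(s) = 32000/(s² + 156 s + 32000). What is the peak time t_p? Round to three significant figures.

t_p ≈ 0.0195 s

Comparing the denominator to s² + 2ζω_n s + ω_n²: ω_n = √32000 = 179 rad/s, and 2ζω_n = 156 so ζ = 156/(2·179) = 0.436.
The damped frequency ω_d = ω_n√(1−ζ²) = 161 rad/s. Then t_p = π/ω_d = 0.0195 s.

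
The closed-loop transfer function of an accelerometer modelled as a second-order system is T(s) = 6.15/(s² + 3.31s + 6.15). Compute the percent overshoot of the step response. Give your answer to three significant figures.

%OS ≈ 5.99%

Comparing the denominator to s² + 2ζω_n s + ω_n²: ω_n = √6.15 = 2.48 rad/s, and 2ζω_n = 3.31 so ζ = 3.31/(2·2.48) = 0.667.
%OS = 100 e^{−πζ/√(1−ζ²)} with ζ = 0.667 gives 5.99%.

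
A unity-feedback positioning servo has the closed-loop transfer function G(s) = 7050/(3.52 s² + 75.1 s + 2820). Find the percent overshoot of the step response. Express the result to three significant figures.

Dividing through by 3.52: denominator becomes s² + 21.34 s + 801.1.
So ω_n = √801.1 = 28.3 rad/s and ζ = 21.34/(2·28.3) = 0.377.
%OS = 100 e^{−πζ/√(1−ζ²)} with ζ = 0.377 gives 27.9%.

%OS ≈ 27.9%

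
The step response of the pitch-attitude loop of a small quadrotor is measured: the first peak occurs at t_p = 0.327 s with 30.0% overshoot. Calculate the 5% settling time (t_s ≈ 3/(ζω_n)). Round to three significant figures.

t_s ≈ 0.815 s

The overshoot fixes ζ = −ln(OS)/√(π²+ln²(OS)) = 0.358.
From t_p = π/ω_d, ω_d = π/0.327 = 9.61 rad/s, so ω_n = ω_d/√(1−ζ²) = 10.3 rad/s.
t_s ≈ 3/(ζω_n) = 3/(0.358·10.3) = 0.815 s.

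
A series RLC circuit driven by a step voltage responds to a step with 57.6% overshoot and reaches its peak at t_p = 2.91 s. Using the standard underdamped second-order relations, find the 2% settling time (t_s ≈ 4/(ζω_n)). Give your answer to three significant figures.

The overshoot fixes ζ = −ln(OS)/√(π²+ln²(OS)) = 0.173.
From t_p = π/ω_d, ω_d = π/2.91 = 1.08 rad/s, so ω_n = ω_d/√(1−ζ²) = 1.10 rad/s.
t_s ≈ 4/(ζω_n) = 4/(0.173·1.10) = 21.1 s.

t_s ≈ 21.1 s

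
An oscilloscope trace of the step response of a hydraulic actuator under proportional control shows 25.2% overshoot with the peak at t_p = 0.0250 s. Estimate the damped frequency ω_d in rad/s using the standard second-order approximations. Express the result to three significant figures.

t_p = π/ω_d, so ω_d = π/0.0250 = 126 rad/s.

ω_d ≈ 126 rad/s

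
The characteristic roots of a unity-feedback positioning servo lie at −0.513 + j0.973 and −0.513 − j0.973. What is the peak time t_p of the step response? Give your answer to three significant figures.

t_p = π/ω_d with ω_d = 0.973 (the imaginary part), so t_p = 3.23 s.

t_p ≈ 3.23 s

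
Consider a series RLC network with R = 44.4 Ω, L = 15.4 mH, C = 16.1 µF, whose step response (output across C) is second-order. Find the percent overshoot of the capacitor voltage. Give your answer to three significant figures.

%OS ≈ 3.92%

For a series RLC circuit (capacitor voltage as output), ω_n = 1/√(LC) = 1/√(15.4 mH · 16.1 µF) = 2010 rad/s.
ζ = (R/2)·√(C/L) = (44.4/2)·√(16.1 µF/15.4 mH) = 0.718.
Overshoot: exp(−π·0.718/√(1−0.718²)) = 0.0392, i.e. 3.92%.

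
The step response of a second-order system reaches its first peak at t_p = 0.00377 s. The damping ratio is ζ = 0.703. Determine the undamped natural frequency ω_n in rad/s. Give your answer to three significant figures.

Peak time t_p = π/ω_d, so ω_d = π/t_p = π/0.00377 = 833 rad/s.
ω_n = ω_d/√(1−ζ²) = 833/√0.506 = 1170 rad/s.

ω_n ≈ 1170 rad/s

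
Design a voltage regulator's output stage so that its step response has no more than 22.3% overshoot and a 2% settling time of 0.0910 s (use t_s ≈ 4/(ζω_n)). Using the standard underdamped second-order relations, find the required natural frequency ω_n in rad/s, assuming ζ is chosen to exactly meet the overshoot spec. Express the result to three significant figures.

ζ = −ln(OS)/√(π² + (ln OS)²). With OS = 0.223, ln OS = −1.501 and ζ = 1.501/3.482 = 0.431.
Then ω_n = 4/(ζ t_s) = 4/(0.431 × 0.0910) = 102 rad/s.

ω_n ≈ 102 rad/s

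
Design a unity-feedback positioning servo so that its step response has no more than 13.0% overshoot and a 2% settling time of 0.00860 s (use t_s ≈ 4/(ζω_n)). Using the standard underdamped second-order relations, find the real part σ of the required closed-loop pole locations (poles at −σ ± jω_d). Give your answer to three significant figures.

The settling-time spec alone fixes σ = ζω_n = 4/t_s = 4/0.00860 = 465.
(Overshoot then fixes ζ = 0.545 and hence ω_d = σ·√(1−ζ²)/ζ = 716 rad/s.)

σ ≈ 465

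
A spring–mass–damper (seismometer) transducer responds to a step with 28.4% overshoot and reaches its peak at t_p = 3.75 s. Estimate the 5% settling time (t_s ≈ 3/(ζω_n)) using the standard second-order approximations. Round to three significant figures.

t_s ≈ 8.94 s

ζ from %OS: ζ = |ln 0.284|/√(π²+ln²0.284) = 0.372.
From t_p = π/ω_d, ω_d = π/3.75 = 0.838 rad/s, so ω_n = ω_d/√(1−ζ²) = 0.903 rad/s.
t_s ≈ 3/(ζω_n) = 3/(0.372·0.903) = 8.94 s.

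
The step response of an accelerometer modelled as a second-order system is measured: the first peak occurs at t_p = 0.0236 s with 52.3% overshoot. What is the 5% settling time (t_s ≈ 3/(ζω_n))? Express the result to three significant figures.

The overshoot fixes ζ = −ln(OS)/√(π²+ln²(OS)) = 0.202.
From t_p = π/ω_d, ω_d = π/0.0236 = 133 rad/s, so ω_n = ω_d/√(1−ζ²) = 136 rad/s.
t_s ≈ 3/(ζω_n) = 3/(0.202·136) = 0.109 s.

t_s ≈ 0.109 s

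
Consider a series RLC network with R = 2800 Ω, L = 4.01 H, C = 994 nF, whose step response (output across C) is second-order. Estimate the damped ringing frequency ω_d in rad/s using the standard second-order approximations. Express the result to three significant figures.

For a series RLC circuit (capacitor voltage as output), ω_n = 1/√(LC) = 1/√(4.01 H · 994 nF) = 501 rad/s.
ζ = (R/2)·√(C/L) = (2800/2)·√(994 nF/4.01 H) = 0.697.
ω_d = ω_n√(1−ζ²) = 359 rad/s.

ω_d ≈ 359 rad/s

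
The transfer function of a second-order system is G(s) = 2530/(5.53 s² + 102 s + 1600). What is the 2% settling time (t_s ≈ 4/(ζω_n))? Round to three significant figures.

Dividing through by 5.53: denominator becomes s² + 18.44 s + 289.3.
So ω_n = √289.3 = 17.0 rad/s and ζ = 18.44/(2·17.0) = 0.542.
t_s ≈ 4/(ζω_n) = 0.434 s.

t_s ≈ 0.434 s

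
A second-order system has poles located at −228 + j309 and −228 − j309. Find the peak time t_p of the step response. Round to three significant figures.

t_p = π/ω_d with ω_d = 309 (the imaginary part), so t_p = 0.0102 s.

t_p ≈ 0.0102 s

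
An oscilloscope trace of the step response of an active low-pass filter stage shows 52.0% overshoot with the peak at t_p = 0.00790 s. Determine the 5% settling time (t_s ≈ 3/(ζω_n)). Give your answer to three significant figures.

The overshoot fixes ζ = −ln(OS)/√(π²+ln²(OS)) = 0.204.
t_p = π/ω_d ⇒ ω_d = 398 rad/s; then ω_n = ω_d/√(1−ζ²) = 406 rad/s.
t_s ≈ 3/(ζω_n) = 3/(0.204·406) = 0.0362 s.

t_s ≈ 0.0362 s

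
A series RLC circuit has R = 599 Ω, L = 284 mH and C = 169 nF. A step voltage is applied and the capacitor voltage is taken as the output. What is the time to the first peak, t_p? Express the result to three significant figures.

For a series RLC circuit (capacitor voltage as output), ω_n = 1/√(LC) = 1/√(284 mH · 169 nF) = 4560 rad/s.
ζ = (R/2)·√(C/L) = (599/2)·√(169 nF/284 mH) = 0.231.
ω_d = 4560·√(1 − 0.231²) = 4440 rad/s. t_p = π/ω_d = 0.000707 s.

t_p ≈ 0.000707 s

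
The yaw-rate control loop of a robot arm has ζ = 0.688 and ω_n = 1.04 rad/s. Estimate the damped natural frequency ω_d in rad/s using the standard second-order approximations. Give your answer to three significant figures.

ω_d = ω_n√(1−ζ²) = 1.04·√0.527 = 0.755 rad/s.

ω_d ≈ 0.755 rad/s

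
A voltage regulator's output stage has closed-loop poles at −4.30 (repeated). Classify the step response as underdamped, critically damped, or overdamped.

critically damped

Since there is a repeated negative-real pole, the response is critically damped.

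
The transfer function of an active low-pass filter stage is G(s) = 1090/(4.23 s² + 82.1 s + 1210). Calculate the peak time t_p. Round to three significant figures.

Dividing through by 4.23: denominator becomes s² + 19.41 s + 286.1.
So ω_n = √286.1 = 16.9 rad/s and ζ = 19.41/(2·16.9) = 0.574.
The damped frequency ω_d = ω_n√(1−ζ²) = 13.9 rad/s. t_p = π/ω_d = 0.227 s.

t_p ≈ 0.227 s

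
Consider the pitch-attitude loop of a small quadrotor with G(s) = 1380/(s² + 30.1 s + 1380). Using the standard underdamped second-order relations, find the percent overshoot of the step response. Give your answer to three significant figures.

ω_n = √1380 = 37.1 rad/s; ζ = 30.1/(2·37.1) = 0.405.
%OS = 100·exp(−πζ/√(1−ζ²)) = 24.9%.

%OS ≈ 24.9%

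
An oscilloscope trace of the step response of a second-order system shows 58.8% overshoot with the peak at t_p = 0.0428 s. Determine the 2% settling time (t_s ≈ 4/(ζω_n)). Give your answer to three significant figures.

t_s ≈ 0.322 s

The overshoot fixes ζ = −ln(OS)/√(π²+ln²(OS)) = 0.167.
t_p = π/ω_d ⇒ ω_d = 73.4 rad/s; then ω_n = ω_d/√(1−ζ²) = 74.4 rad/s.
t_s ≈ 4/(ζω_n) = 4/(0.167·74.4) = 0.322 s.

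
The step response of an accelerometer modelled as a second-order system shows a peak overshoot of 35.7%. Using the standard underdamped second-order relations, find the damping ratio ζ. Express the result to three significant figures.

ζ ≈ 0.312

ζ = −ln(OS)/√(π² + (ln OS)²). With OS = 0.357, ln OS = −1.030 and ζ = 1.030/3.306 = 0.312.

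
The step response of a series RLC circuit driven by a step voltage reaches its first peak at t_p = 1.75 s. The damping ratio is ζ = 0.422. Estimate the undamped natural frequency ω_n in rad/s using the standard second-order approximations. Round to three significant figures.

Peak time t_p = π/ω_d, so ω_d = π/t_p = π/1.75 = 1.80 rad/s.
ω_n = ω_d/√(1−ζ²) = 1.80/√0.822 = 1.98 rad/s.

ω_n ≈ 1.98 rad/s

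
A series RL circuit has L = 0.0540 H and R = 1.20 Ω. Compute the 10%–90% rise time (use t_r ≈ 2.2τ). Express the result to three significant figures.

τ = L/R = 0.0540/1.20 = 0.0450 s.
t_r ≈ 2.2τ = 0.0990 s.

t_r ≈ 0.0990 s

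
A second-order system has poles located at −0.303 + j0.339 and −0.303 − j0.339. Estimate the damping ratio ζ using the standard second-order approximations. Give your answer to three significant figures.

|pole| = ω_n = √(0.303² + 0.339²) = 0.455 rad/s; ζ = cos θ = σ/ω_n = 0.666.

ζ ≈ 0.666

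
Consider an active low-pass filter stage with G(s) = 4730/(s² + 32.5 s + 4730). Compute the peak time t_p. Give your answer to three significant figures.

t_p ≈ 0.0470 s

Comparing the denominator to s² + 2ζω_n s + ω_n²: ω_n = √4730 = 68.8 rad/s, and 2ζω_n = 32.5 so ζ = 32.5/(2·68.8) = 0.236.
The damped frequency ω_d = ω_n√(1−ζ²) = 66.8 rad/s. Then t_p = π/ω_d = 0.0470 s.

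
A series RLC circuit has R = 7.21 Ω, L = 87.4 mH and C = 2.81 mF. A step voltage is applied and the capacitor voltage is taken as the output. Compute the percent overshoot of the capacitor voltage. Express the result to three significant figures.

For a series RLC circuit (capacitor voltage as output), ω_n = 1/√(LC) = 1/√(87.4 mH · 2.81 mF) = 63.8 rad/s.
ζ = (R/2)·√(C/L) = (7.21/2)·√(2.81 mF/87.4 mH) = 0.646.
%OS = 100 e^{−πζ/√(1−ζ²)} with ζ = 0.646 gives 6.98%.

%OS ≈ 6.98%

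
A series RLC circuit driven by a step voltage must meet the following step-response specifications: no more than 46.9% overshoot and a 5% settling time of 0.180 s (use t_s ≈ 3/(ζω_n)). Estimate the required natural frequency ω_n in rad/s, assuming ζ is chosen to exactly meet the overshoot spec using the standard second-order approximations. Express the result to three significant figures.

ω_n ≈ 71.1 rad/s

Inverting the overshoot relation: ζ = |ln 0.469|/√(π² + ln²0.469) = 0.234.
From t_s ≈ 3/(ζω_n): ω_n = 3/(ζ·t_s) = 3/(0.234·0.180) = 71.1 rad/s.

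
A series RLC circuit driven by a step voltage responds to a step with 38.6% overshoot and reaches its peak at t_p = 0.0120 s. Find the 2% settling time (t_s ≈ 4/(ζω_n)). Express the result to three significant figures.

ζ from %OS: ζ = |ln 0.386|/√(π²+ln²0.386) = 0.290.
From t_p = π/ω_d, ω_d = π/0.0120 = 262 rad/s, so ω_n = ω_d/√(1−ζ²) = 274 rad/s.
t_s ≈ 4/(ζω_n) = 4/(0.290·274) = 0.0504 s.

t_s ≈ 0.0504 s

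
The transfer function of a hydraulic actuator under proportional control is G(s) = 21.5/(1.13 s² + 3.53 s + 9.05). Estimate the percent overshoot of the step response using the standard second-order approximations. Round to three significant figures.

Dividing through by 1.13: denominator becomes s² + 3.124 s + 8.009.
So ω_n = √8.009 = 2.83 rad/s and ζ = 3.124/(2·2.83) = 0.552.
%OS = 100·exp(−πζ/√(1−ζ²)) = 12.5%.

%OS ≈ 12.5%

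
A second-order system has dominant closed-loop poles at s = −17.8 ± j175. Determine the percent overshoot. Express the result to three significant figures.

The poles are at −σ ± jω_d with σ = 17.8 and ω_d = 175, so ω_n = √(σ²+ω_d²) = 176 rad/s and ζ = σ/ω_n = 0.101.
Overshoot: exp(−π·0.101/√(1−0.101²)) = 0.726, i.e. 72.6%.

%OS ≈ 72.6%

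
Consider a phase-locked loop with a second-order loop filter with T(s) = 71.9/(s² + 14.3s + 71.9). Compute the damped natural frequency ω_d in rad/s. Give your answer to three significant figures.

Matching coefficients with s² + 2ζω_n s + ω_n² gives ω_n² = 71.9 ⇒ ω_n = 8.48 rad/s, and ζ = 14.3/(2ω_n) = 0.843.
The damped frequency ω_d = ω_n√(1−ζ²) = 4.56 rad/s.

ω_d ≈ 4.56 rad/s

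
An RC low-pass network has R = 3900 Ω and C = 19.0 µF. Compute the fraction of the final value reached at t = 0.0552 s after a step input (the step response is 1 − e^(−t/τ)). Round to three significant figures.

y/y_∞ ≈ 0.525

τ = RC = 3900 × 19.0 µF = 0.0741 s.
y(t)/y_∞ = 1 − e^(−t/τ) = 1 − e^(−0.0552/0.0741) = 1 − e^(−0.745) = 0.525.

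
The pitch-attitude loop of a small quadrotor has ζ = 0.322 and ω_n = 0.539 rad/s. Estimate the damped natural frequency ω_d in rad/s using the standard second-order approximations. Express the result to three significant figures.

ω_d ≈ 0.510 rad/s

ω_d = ω_n√(1−ζ²) = 0.539·√0.896 = 0.510 rad/s.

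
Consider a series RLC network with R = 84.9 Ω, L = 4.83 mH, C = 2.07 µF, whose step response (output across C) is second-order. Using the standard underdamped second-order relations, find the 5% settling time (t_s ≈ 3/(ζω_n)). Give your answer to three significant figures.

t_s ≈ 0.000341 s

For a series RLC circuit (capacitor voltage as output), ω_n = 1/√(LC) = 1/√(4.83 mH · 2.07 µF) = 10000 rad/s.
ζ = (R/2)·√(C/L) = (84.9/2)·√(2.07 µF/4.83 mH) = 0.879.
t_s ≈ 3/(ζω_n) = 0.000341 s.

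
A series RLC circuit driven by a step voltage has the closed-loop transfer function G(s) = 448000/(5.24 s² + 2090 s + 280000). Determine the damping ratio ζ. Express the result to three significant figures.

ζ ≈ 0.863

Dividing through by 5.24: denominator becomes s² + 398.9 s + 53440.
So ω_n = √53440 = 231 rad/s and ζ = 398.9/(2·231) = 0.863.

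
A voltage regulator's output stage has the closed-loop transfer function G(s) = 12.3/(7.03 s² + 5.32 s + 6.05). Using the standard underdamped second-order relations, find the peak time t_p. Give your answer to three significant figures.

Dividing through by 7.03: denominator becomes s² + 0.7568 s + 0.8606.
So ω_n = √0.8606 = 0.928 rad/s and ζ = 0.7568/(2·0.928) = 0.408.
ω_d = 0.928·√(1 − 0.408²) = 0.847 rad/s. t_p = π/ω_d = 3.71 s.

t_p ≈ 3.71 s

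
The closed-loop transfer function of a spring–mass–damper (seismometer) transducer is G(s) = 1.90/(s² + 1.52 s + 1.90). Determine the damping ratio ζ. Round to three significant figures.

Comparing the denominator to s² + 2ζω_n s + ω_n²: ω_n = √1.90 = 1.38 rad/s, and 2ζω_n = 1.52 so ζ = 1.52/(2·1.38) = 0.551.

ζ ≈ 0.551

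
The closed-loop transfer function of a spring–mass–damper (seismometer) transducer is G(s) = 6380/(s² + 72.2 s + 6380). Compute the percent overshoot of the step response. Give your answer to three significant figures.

%OS ≈ 20.4%

Comparing the denominator to s² + 2ζω_n s + ω_n²: ω_n = √6380 = 79.9 rad/s, and 2ζω_n = 72.2 so ζ = 72.2/(2·79.9) = 0.452.
%OS = 100·exp(−πζ/√(1−ζ²)) = 20.4%.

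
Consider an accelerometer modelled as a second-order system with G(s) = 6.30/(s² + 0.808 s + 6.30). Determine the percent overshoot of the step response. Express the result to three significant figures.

Comparing the denominator to s² + 2ζω_n s + ω_n²: ω_n = √6.30 = 2.51 rad/s, and 2ζω_n = 0.808 so ζ = 0.808/(2·2.51) = 0.161.
%OS = 100 e^{−πζ/√(1−ζ²)} with ζ = 0.161 gives 59.9%.

%OS ≈ 59.9%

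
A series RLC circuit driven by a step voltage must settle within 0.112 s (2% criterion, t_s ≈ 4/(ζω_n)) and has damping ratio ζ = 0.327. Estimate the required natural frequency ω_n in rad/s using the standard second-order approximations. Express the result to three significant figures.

Rearranging t_s ≈ 4/(ζω_n) gives ω_n = 4/(ζ·t_s) = 4/(0.327 × 0.112) = 109 rad/s.

ω_n ≈ 109 rad/s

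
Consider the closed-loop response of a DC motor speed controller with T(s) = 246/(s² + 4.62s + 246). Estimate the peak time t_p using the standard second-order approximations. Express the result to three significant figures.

t_p ≈ 0.203 s

ω_n = √246 = 15.7 rad/s; ζ = 4.62/(2·15.7) = 0.147.
ω_d = 15.7·√(1 − 0.147²) = 15.5 rad/s. Then t_p = π/ω_d = 0.203 s.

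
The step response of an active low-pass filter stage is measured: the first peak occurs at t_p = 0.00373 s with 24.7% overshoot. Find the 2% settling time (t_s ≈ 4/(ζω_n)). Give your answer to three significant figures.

From the overshoot, ζ = −ln(OS)/√(π²+ln²(OS)) = 0.407.
t_p = π/ω_d ⇒ ω_d = 842 rad/s; then ω_n = ω_d/√(1−ζ²) = 922 rad/s.
t_s ≈ 4/(ζω_n) = 4/(0.407·922) = 0.0107 s.

t_s ≈ 0.0107 s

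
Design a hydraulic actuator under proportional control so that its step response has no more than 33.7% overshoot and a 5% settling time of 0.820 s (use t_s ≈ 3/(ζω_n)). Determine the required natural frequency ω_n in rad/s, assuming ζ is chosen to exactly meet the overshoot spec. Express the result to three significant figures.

ω_n ≈ 11.2 rad/s

From %OS = 100·exp(−πζ/√(1−ζ²)), invert to get ζ = −ln(OS)/√(π² + ln²(OS)) with OS = 0.337.
−ln 0.337 = 1.088, so ζ = 1.088/√(π² + 1.183) = 0.327.
From t_s ≈ 3/(ζω_n): ω_n = 3/(ζ·t_s) = 3/(0.327·0.820) = 11.2 rad/s.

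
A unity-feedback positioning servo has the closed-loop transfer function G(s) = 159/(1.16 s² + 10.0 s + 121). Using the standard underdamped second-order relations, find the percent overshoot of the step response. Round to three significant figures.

Dividing through by 1.16: denominator becomes s² + 8.621 s + 104.3.
So ω_n = √104.3 = 10.2 rad/s and ζ = 8.621/(2·10.2) = 0.422.
Overshoot: exp(−π·0.422/√(1−0.422²)) = 0.232, i.e. 23.2%.

%OS ≈ 23.2%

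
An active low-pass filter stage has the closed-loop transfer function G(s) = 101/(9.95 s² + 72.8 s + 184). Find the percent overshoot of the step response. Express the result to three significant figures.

Dividing through by 9.95: denominator becomes s² + 7.317 s + 18.49.
So ω_n = √18.49 = 4.30 rad/s and ζ = 7.317/(2·4.30) = 0.851.
%OS = 100·exp(−πζ/√(1−ζ²)) = 0.619%.

%OS ≈ 0.619%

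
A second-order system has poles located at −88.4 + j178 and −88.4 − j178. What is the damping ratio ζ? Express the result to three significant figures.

The poles are at −σ ± jω_d with σ = 88.4 and ω_d = 178, so ω_n = √(σ²+ω_d²) = 199 rad/s and ζ = σ/ω_n = 0.445.

ζ ≈ 0.445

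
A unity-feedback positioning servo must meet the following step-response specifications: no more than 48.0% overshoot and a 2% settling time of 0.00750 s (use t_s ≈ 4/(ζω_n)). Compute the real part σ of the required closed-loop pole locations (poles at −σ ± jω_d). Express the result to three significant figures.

The settling-time spec alone fixes σ = ζω_n = 4/t_s = 4/0.00750 = 533.
(Overshoot then fixes ζ = 0.228 and hence ω_d = σ·√(1−ζ²)/ζ = 2280 rad/s.)

σ ≈ 533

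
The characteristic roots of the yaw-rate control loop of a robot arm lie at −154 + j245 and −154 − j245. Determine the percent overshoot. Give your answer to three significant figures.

%OS ≈ 13.9%

The poles are at −σ ± jω_d with σ = 154 and ω_d = 245, so ω_n = √(σ²+ω_d²) = 289 rad/s and ζ = σ/ω_n = 0.532.
%OS = 100 e^{−πζ/√(1−ζ²)} with ζ = 0.532 gives 13.9%.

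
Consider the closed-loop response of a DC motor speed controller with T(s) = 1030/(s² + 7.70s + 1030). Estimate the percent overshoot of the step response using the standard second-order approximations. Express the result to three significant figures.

Comparing the denominator to s² + 2ζω_n s + ω_n²: ω_n = √1030 = 32.1 rad/s, and 2ζω_n = 7.70 so ζ = 7.70/(2·32.1) = 0.120.
Overshoot: exp(−π·0.120/√(1−0.120²)) = 0.684, i.e. 68.4%.

%OS ≈ 68.4%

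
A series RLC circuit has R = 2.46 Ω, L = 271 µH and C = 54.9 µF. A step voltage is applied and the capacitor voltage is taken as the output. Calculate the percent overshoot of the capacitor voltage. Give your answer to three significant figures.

%OS ≈ 12.4%

For a series RLC circuit (capacitor voltage as output), ω_n = 1/√(LC) = 1/√(271 µH · 54.9 µF) = 8200 rad/s.
ζ = (R/2)·√(C/L) = (2.46/2)·√(54.9 µF/271 µH) = 0.554.
%OS = 100 e^{−πζ/√(1−ζ²)} with ζ = 0.554 gives 12.4%.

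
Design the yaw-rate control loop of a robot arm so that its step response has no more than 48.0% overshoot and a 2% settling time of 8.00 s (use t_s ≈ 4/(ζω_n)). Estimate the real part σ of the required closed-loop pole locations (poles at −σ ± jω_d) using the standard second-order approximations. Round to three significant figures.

σ ≈ 0.500

The settling-time spec alone fixes σ = ζω_n = 4/t_s = 4/8.00 = 0.500.
(Overshoot then fixes ζ = 0.228 and hence ω_d = σ·√(1−ζ²)/ζ = 2.14 rad/s.)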